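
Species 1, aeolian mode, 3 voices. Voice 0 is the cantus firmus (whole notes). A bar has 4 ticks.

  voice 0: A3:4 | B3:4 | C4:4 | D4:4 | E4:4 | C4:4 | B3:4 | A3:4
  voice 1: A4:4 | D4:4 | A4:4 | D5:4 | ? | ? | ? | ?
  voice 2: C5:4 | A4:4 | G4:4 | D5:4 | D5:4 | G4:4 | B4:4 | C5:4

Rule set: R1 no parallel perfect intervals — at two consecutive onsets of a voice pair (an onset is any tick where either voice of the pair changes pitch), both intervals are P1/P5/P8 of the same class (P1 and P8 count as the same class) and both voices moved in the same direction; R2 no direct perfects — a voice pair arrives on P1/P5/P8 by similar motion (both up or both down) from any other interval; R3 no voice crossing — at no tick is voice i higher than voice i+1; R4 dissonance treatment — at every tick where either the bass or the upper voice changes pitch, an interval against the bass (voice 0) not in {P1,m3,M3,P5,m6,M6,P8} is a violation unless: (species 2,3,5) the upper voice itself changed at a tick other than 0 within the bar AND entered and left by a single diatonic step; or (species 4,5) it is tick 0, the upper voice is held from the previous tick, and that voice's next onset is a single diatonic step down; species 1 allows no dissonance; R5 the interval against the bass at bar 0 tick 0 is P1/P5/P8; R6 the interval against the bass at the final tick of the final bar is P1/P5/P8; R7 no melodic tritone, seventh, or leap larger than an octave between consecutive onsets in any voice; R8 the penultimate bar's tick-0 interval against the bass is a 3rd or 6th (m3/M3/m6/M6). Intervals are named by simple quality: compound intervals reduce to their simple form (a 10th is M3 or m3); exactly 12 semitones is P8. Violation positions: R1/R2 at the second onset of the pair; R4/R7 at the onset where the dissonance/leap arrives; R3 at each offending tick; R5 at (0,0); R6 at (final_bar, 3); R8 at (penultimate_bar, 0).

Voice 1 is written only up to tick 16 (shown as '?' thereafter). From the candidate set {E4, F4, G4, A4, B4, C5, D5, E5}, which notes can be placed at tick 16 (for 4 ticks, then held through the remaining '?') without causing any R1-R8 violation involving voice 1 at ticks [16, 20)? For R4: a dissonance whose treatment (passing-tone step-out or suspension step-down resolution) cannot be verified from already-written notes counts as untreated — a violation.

E4: violates R7
F4: violates R4
G4: legal
A4: violates R4
B4: legal
C5: legal
D5: violates R4
E5: violates R1,R3

{B4, C5, G4}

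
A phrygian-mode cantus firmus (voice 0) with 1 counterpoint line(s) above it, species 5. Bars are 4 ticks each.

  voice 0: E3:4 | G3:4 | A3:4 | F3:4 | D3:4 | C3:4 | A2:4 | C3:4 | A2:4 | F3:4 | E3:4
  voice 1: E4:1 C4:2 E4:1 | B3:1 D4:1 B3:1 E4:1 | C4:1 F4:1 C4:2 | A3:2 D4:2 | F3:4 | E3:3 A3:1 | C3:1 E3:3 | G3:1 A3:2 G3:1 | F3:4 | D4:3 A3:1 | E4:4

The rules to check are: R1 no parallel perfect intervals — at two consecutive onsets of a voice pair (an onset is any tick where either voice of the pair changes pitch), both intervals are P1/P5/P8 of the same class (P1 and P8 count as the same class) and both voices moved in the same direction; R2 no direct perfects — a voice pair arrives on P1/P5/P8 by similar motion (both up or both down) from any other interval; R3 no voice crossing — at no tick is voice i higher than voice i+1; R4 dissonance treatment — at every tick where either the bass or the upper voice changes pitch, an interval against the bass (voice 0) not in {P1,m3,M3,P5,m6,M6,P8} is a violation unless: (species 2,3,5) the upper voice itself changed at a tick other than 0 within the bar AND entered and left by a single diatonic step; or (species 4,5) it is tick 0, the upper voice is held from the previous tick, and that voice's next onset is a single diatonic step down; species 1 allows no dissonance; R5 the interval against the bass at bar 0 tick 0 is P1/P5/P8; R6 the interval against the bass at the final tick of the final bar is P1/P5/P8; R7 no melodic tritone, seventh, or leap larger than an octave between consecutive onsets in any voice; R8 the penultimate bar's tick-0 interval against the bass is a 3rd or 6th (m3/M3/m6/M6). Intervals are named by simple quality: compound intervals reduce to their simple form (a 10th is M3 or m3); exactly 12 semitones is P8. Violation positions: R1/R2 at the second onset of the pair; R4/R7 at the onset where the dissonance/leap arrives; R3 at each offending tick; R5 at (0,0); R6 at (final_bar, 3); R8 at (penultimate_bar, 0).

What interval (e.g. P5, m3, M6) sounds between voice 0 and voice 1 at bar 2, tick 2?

m3

voice 0=A3 voice 1=C4 -> m3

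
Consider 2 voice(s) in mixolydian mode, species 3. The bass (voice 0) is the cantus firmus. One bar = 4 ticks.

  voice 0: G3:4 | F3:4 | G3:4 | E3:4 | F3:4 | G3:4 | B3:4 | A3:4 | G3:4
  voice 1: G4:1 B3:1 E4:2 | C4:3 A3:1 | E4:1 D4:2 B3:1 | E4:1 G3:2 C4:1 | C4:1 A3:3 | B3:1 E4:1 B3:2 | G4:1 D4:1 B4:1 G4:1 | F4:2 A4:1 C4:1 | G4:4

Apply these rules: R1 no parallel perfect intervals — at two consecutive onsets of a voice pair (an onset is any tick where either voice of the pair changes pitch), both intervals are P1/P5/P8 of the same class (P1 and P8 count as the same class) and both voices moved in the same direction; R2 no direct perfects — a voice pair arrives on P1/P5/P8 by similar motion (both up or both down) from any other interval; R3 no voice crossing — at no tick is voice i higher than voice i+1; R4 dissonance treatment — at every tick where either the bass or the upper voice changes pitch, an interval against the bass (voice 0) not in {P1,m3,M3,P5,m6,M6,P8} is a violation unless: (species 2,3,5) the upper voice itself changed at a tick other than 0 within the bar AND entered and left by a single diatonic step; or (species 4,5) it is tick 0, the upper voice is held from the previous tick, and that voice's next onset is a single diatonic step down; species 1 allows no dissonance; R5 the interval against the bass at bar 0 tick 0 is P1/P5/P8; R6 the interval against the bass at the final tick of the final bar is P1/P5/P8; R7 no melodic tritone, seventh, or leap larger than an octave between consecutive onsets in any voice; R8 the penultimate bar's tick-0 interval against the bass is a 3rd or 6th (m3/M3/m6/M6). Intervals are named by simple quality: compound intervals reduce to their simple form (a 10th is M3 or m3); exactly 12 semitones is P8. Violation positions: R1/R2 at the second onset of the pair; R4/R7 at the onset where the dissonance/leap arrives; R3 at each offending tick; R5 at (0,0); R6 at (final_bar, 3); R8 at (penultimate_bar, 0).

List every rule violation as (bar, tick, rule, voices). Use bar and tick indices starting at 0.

(1, 0, R2, (0, 1))

bar 0: v0=G3 v1=G4 downbeat P8
bar 1: v0=F3 v1=C4 downbeat P5
bar 2: v0=G3 v1=E4 downbeat M6
bar 3: v0=E3 v1=E4 downbeat P8
bar 4: v0=F3 v1=C4 downbeat P5
bar 5: v0=G3 v1=B3 downbeat M3
bar 6: v0=B3 v1=G4 downbeat m6
bar 7: v0=A3 v1=F4 downbeat m6
bar 8: v0=G3 v1=G4 downbeat P8
  -> R2 @ bar 1 tick 0 v(0, 1): G3/E4 M6 -> F3/C4 P5 similar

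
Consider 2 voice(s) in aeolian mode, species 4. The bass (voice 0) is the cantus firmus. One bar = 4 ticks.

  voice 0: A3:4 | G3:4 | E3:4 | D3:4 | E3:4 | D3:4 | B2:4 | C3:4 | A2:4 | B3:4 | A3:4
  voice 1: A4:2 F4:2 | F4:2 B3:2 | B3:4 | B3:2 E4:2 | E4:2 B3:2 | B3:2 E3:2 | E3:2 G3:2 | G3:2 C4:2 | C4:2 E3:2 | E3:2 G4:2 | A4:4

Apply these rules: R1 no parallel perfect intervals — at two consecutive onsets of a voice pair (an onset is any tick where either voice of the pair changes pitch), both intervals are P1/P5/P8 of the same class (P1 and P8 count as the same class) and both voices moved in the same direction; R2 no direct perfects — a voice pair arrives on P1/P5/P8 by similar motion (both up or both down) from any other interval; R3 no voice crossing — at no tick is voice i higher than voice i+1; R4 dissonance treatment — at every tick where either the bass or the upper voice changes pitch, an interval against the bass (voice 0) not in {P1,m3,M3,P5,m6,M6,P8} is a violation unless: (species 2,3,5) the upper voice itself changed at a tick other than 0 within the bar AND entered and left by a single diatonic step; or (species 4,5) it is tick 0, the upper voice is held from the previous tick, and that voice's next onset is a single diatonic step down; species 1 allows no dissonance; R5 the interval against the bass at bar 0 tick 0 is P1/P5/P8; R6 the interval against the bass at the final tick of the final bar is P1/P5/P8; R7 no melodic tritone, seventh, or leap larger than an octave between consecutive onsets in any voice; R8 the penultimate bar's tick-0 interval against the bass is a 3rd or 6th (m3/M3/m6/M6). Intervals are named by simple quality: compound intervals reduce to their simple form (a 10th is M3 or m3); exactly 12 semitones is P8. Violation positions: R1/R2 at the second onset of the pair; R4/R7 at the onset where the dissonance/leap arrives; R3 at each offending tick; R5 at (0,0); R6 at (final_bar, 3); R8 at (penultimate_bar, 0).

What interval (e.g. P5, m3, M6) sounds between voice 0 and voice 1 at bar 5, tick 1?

M6

voice 0=D3 voice 1=B3 -> M6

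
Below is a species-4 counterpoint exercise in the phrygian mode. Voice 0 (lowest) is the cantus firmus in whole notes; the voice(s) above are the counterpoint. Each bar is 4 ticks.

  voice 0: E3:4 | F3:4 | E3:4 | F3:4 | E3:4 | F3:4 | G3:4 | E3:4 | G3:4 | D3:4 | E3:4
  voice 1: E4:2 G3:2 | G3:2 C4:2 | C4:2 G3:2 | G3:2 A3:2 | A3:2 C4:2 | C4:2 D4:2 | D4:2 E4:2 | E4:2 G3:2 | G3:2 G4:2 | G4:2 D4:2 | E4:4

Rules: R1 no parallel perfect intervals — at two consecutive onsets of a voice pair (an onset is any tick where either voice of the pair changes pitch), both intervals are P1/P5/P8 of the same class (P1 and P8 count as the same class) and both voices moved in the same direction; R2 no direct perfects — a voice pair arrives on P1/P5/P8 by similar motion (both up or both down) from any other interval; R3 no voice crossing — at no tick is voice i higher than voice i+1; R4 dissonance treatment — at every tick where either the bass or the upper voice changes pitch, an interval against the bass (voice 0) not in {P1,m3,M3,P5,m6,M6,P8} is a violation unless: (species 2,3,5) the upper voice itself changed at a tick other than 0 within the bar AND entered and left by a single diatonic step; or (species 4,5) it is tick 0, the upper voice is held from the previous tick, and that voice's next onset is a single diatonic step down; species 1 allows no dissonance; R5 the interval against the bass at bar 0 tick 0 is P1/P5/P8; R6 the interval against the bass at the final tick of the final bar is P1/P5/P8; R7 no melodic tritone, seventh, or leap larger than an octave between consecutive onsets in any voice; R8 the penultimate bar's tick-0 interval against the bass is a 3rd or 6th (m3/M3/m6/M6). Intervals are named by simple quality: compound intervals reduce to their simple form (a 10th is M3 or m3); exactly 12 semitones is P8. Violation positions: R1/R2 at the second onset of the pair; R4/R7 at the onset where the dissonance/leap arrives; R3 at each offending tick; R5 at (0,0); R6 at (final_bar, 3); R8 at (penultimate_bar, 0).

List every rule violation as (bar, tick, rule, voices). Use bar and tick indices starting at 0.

(1, 0, R4, (0, 1))
(3, 0, R4, (0, 1))
(4, 0, R4, (0, 1))
(9, 0, R4, (0, 1))
(9, 0, R8, (0, 1))
(10, 0, R1, (0, 1))

bar 0: v0=E3 v1=E4 downbeat P8
bar 1: v0=F3 v1=G3 downbeat M2
bar 2: v0=E3 v1=C4 downbeat m6
bar 3: v0=F3 v1=G3 downbeat M2
bar 4: v0=E3 v1=A3 downbeat P4
bar 5: v0=F3 v1=C4 downbeat P5
bar 6: v0=G3 v1=D4 downbeat P5
bar 7: v0=E3 v1=E4 downbeat P8
bar 8: v0=G3 v1=G3 downbeat P1
bar 9: v0=D3 v1=G4 downbeat P4
bar 10: v0=E3 v1=E4 downbeat P8
  -> R4 @ bar 1 tick 0 v(0, 1): F3/G3 M2 untreated
  -> R4 @ bar 3 tick 0 v(0, 1): F3/G3 M2 untreated
  -> R4 @ bar 4 tick 0 v(0, 1): E3/A3 P4 untreated
  -> R4 @ bar 9 tick 0 v(0, 1): D3/G4 P4 untreated
  -> R8 @ bar 9 tick 0 v(0, 1): penult P4 not 3rd/6th
  -> R1 @ bar 10 tick 0 v(0, 1): D3/D4 P8 -> E3/E4 P8 similar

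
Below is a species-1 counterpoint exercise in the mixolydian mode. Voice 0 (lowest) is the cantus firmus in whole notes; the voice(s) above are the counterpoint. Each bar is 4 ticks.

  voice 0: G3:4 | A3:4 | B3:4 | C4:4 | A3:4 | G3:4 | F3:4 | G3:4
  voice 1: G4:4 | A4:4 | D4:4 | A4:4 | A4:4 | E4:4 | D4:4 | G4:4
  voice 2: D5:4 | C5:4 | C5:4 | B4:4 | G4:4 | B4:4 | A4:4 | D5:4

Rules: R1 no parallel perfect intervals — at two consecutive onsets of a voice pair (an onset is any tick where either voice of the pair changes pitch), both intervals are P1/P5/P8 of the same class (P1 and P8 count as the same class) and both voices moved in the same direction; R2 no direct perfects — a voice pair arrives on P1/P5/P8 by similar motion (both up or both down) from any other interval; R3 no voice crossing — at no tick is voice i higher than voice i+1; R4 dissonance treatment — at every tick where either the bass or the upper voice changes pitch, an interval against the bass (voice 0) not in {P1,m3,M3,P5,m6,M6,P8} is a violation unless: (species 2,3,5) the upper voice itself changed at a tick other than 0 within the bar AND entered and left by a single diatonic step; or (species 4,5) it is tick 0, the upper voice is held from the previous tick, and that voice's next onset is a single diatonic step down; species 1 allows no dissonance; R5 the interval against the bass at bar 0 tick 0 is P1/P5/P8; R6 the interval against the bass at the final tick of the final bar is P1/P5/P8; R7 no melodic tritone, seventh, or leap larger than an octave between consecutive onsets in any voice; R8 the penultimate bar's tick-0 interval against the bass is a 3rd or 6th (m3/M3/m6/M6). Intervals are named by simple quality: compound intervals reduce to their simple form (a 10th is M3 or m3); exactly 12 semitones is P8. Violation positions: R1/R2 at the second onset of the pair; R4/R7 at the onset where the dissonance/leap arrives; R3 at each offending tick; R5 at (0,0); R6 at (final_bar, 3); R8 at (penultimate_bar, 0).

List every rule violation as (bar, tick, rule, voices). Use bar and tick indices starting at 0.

(1, 0, R1, (0, 1))
(2, 0, R4, (0, 2))
(3, 0, R4, (0, 2))
(4, 0, R3, (1, 2))
(4, 0, R4, (0, 2))
(4, 1, R3, (1, 2))
(4, 2, R3, (1, 2))
(4, 3, R3, (1, 2))
(6, 0, R1, (1, 2))
(7, 0, R1, (1, 2))
(7, 0, R2, (0, 1))
(7, 0, R2, (0, 2))

bar 0: v0=G3 v1=G4 v2=D5 downbeat P5
bar 1: v0=A3 v1=A4 v2=C5 downbeat m3
bar 2: v0=B3 v1=D4 v2=C5 downbeat m2
bar 3: v0=C4 v1=A4 v2=B4 downbeat M7
bar 4: v0=A3 v1=A4 v2=G4 downbeat m7
bar 5: v0=G3 v1=E4 v2=B4 downbeat M3
bar 6: v0=F3 v1=D4 v2=A4 downbeat M3
bar 7: v0=G3 v1=G4 v2=D5 downbeat P5
  -> R1 @ bar 1 tick 0 v(0, 1): G3/G4 P8 -> A3/A4 P8 similar
  -> R4 @ bar 2 tick 0 v(0, 2): B3/C5 m2 untreated
  -> R4 @ bar 3 tick 0 v(0, 2): C4/B4 M7 untreated
  -> R3 @ bar 4 tick 0 v(1, 2): A4 above G4
  -> R4 @ bar 4 tick 0 v(0, 2): A3/G4 m7 untreated
  -> R3 @ bar 4 tick 1 v(1, 2): A4 above G4
  -> R3 @ bar 4 tick 2 v(1, 2): A4 above G4
  -> R3 @ bar 4 tick 3 v(1, 2): A4 above G4
  -> R1 @ bar 6 tick 0 v(1, 2): E4/B4 P5 -> D4/A4 P5 similar
  -> R1 @ bar 7 tick 0 v(1, 2): D4/A4 P5 -> G4/D5 P5 similar
  -> R2 @ bar 7 tick 0 v(0, 1): F3/D4 M6 -> G3/G4 P8 similar
  -> R2 @ bar 7 tick 0 v(0, 2): F3/A4 M3 -> G3/D5 P5 similar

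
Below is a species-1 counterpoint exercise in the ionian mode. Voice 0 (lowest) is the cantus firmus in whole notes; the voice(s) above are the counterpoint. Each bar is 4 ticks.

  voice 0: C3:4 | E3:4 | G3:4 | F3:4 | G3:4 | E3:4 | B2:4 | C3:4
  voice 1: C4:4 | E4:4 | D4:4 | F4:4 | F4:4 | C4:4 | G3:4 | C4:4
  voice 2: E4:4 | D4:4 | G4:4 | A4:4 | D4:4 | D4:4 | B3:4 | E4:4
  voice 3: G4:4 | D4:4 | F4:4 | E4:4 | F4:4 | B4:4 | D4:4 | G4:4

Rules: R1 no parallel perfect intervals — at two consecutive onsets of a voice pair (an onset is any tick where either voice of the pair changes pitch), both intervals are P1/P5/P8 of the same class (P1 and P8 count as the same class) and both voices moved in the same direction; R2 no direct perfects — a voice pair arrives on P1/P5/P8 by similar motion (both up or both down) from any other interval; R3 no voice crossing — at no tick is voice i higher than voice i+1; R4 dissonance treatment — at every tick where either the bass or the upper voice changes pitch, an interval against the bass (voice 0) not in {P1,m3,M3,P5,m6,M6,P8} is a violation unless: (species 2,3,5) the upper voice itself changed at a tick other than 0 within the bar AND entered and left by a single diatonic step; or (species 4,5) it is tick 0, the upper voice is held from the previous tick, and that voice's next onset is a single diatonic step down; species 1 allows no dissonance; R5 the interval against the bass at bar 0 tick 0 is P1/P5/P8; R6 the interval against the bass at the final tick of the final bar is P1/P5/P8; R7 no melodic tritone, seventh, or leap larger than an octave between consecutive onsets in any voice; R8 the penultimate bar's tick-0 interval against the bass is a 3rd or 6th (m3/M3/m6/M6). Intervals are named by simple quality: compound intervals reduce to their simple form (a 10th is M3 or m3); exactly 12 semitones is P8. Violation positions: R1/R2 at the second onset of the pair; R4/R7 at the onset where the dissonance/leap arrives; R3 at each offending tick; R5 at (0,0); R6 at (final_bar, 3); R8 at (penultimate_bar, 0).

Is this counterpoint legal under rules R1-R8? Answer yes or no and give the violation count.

No (35 violations)

bar 0: v0=C3 v1=C4 v2=E4 v3=G4 (P5)
bar 1: v0=E3 v1=E4 v2=D4 v3=D4 (m7)
bar 2: v0=G3 v1=D4 v2=G4 v3=F4 (m7)
bar 3: v0=F3 v1=F4 v2=A4 v3=E4 (M7)
bar 4: v0=G3 v1=F4 v2=D4 v3=F4 (m7)
bar 5: v0=E3 v1=C4 v2=D4 v3=B4 (P5)
bar 6: v0=B2 v1=G3 v2=B3 v3=D4 (m3)
bar 7: v0=C3 v1=C4 v2=E4 v3=G4 (P5)
  R5 @ bar0.0: opens on M3
  R1 @ bar1.0: C3/C4 P8 -> E3/E4 P8 similar
  R2 @ bar1.0: E4/G4 m3 -> D4/D4 P1 similar
  R3 @ bar1.0: E4 above D4
  R4 @ bar1.0: E3/D4 m7 untreated
  R4 @ bar1.0: E3/D4 m7 untreated
  R3 @ bar1.1: E4 above D4
  R3 @ bar1.2: E4 above D4
  R3 @ bar1.3: E4 above D4
  R2 @ bar2.0: E3/D4 m7 -> G3/G4 P8 similar
  R3 @ bar2.0: G4 above F4
  R4 @ bar2.0: G3/F4 m7 untreated
  R3 @ bar2.1: G4 above F4
  R3 @ bar2.2: G4 above F4
  R3 @ bar2.3: G4 above F4
  R3 @ bar3.0: A4 above E4
  R4 @ bar3.0: F3/E4 M7 untreated
  R3 @ bar3.1: A4 above E4
  R3 @ bar3.2: A4 above E4
  R3 @ bar3.3: A4 above E4
  R3 @ bar4.0: F4 above D4
  R4 @ bar4.0: G3/F4 m7 untreated
  R4 @ bar4.0: G3/F4 m7 untreated
  R3 @ bar4.1: F4 above D4
  R3 @ bar4.2: F4 above D4
  R3 @ bar4.3: F4 above D4
  R4 @ bar5.0: E3/D4 m7 untreated
  R7 @ bar5.0: F4->B4 leap 6st
  R2 @ bar6.0: E3/D4 m7 -> B2/B3 P8 similar
  R2 @ bar6.0: C4/B4 M7 -> G3/D4 P5 similar
  R8 @ bar6.0: penult P8 not 3rd/6th
  R1 @ bar7.0: G3/D4 P5 -> C4/G4 P5 similar
  R2 @ bar7.0: B2/G3 m6 -> C3/C4 P8 similar
  R2 @ bar7.0: B2/D4 m3 -> C3/G4 P5 similar
  R6 @ bar7.3: closes on M3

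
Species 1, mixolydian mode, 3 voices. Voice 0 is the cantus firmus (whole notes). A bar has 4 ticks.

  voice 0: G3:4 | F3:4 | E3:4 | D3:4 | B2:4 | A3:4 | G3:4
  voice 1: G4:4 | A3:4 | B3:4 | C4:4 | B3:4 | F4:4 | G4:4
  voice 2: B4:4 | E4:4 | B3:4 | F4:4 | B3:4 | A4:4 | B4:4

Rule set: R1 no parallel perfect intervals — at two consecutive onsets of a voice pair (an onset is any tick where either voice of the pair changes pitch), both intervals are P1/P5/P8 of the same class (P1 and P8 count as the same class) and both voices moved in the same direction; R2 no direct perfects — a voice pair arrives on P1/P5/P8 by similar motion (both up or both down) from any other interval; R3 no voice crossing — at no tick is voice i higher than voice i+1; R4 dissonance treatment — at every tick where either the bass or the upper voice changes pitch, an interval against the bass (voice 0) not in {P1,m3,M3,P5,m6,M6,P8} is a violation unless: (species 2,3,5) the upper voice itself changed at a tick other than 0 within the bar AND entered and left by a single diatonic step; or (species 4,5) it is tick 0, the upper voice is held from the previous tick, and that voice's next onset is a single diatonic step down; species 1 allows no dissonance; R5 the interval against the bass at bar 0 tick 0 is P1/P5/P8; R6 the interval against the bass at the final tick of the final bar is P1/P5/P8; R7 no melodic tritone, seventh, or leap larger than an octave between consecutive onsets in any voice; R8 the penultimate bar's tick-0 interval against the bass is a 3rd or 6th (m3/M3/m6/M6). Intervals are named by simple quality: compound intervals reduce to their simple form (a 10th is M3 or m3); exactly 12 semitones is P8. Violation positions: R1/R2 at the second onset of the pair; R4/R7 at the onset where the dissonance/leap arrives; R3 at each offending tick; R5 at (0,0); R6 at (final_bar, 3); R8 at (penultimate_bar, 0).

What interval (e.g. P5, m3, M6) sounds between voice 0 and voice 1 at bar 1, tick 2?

M3

voice 0=F3 voice 1=A3 -> M3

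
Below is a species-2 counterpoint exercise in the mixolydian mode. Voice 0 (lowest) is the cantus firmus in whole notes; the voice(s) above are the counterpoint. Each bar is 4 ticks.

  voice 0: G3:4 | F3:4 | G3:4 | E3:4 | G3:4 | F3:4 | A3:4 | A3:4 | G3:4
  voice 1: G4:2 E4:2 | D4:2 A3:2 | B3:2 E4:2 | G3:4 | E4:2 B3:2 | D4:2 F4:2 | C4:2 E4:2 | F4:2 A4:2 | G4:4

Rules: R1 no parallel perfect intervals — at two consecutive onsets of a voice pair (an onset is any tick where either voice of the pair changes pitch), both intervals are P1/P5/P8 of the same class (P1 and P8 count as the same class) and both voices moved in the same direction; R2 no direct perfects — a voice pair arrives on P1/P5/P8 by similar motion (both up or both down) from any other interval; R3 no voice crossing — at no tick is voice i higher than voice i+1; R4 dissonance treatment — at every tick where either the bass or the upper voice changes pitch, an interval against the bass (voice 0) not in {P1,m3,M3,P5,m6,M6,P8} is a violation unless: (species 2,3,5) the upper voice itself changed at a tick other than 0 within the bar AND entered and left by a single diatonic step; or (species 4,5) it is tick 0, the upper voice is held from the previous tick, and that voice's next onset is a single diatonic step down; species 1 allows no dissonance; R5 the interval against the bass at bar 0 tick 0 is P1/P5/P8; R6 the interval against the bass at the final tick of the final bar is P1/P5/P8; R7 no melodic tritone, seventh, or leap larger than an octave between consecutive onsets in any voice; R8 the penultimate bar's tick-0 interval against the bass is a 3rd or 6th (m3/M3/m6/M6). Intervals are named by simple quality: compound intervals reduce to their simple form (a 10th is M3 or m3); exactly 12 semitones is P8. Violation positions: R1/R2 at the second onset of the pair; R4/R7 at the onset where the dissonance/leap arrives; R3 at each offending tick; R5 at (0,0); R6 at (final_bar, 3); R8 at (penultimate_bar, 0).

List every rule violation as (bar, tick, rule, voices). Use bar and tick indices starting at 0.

bar 0: v0=G3 v1=G4 downbeat P8
bar 1: v0=F3 v1=D4 downbeat M6
bar 2: v0=G3 v1=B3 downbeat M3
bar 3: v0=E3 v1=G3 downbeat m3
bar 4: v0=G3 v1=E4 downbeat M6
bar 5: v0=F3 v1=D4 downbeat M6
bar 6: v0=A3 v1=C4 downbeat m3
bar 7: v0=A3 v1=F4 downbeat m6
bar 8: v0=G3 v1=G4 downbeat P8
  -> R1 @ bar 8 tick 0 v(0, 1): A3/A4 P8 -> G3/G4 P8 similar

(8, 0, R1, (0, 1))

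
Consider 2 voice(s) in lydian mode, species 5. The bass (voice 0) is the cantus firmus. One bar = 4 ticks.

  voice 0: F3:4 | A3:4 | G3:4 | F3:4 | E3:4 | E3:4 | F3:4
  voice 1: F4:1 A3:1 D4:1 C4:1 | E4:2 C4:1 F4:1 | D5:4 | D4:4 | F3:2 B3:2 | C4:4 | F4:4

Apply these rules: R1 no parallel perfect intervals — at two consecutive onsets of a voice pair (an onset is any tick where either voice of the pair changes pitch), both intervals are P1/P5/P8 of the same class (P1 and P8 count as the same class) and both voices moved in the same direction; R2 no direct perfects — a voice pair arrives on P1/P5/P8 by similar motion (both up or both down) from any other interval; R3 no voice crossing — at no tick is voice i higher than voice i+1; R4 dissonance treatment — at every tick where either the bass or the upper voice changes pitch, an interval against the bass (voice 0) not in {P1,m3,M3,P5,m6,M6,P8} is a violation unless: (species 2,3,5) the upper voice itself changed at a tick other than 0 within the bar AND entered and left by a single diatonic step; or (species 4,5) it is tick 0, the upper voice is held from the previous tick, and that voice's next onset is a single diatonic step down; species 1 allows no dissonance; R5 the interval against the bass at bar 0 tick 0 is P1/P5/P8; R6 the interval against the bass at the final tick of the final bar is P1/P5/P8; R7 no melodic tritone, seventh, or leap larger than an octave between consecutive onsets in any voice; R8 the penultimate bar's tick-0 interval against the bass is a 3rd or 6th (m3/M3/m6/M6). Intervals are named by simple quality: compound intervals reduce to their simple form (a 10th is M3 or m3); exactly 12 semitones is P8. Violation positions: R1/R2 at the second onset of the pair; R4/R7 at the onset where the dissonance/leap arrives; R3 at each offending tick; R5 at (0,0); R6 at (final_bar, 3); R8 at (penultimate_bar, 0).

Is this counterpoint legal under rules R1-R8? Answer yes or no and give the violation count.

No (4 violations)

bar 0: v0=F3 v1=F4 (P8)
bar 1: v0=A3 v1=E4 (P5)
bar 2: v0=G3 v1=D5 (P5)
bar 3: v0=F3 v1=D4 (M6)
bar 4: v0=E3 v1=F3 (m2)
bar 5: v0=E3 v1=C4 (m6)
bar 6: v0=F3 v1=F4 (P8)
  R1 @ bar1.0: F3/C4 P5 -> A3/E4 P5 similar
  R4 @ bar4.0: E3/F3 m2 untreated
  R7 @ bar4.2: F3->B3 leap 6st
  R2 @ bar6.0: E3/C4 m6 -> F3/F4 P8 similar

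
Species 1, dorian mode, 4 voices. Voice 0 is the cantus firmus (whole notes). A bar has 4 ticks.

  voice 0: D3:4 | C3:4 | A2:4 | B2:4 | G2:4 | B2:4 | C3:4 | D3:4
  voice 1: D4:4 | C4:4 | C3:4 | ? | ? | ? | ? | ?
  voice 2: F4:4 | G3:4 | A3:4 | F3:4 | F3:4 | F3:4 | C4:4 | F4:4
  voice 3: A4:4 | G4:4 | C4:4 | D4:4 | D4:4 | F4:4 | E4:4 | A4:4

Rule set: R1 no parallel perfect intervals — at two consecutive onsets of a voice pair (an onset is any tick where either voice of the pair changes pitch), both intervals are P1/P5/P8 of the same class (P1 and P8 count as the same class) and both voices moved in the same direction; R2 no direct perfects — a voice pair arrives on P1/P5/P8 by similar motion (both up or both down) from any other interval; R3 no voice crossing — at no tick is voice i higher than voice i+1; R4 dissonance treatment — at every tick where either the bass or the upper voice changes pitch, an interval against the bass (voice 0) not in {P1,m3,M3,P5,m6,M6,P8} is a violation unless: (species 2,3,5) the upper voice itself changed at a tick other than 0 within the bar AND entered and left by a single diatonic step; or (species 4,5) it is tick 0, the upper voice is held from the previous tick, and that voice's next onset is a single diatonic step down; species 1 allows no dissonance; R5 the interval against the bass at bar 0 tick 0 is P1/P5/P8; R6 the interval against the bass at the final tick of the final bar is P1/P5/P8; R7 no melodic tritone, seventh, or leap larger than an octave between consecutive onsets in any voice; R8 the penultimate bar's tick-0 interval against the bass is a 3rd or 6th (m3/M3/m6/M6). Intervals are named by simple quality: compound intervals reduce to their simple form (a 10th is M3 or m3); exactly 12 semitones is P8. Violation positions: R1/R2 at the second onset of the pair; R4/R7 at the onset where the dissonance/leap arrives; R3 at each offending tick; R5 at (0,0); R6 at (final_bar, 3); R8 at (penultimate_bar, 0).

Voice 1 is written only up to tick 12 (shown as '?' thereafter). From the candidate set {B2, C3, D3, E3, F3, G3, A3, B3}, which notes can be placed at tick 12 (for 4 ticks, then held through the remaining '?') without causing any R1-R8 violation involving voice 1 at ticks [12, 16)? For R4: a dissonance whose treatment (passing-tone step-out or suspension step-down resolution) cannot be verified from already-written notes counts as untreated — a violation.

{B2}

B2: legal
C3: violates R4
D3: violates R1
E3: violates R4
F3: violates R4
G3: violates R2,R3
A3: violates R3,R4
B3: violates R2,R3,R7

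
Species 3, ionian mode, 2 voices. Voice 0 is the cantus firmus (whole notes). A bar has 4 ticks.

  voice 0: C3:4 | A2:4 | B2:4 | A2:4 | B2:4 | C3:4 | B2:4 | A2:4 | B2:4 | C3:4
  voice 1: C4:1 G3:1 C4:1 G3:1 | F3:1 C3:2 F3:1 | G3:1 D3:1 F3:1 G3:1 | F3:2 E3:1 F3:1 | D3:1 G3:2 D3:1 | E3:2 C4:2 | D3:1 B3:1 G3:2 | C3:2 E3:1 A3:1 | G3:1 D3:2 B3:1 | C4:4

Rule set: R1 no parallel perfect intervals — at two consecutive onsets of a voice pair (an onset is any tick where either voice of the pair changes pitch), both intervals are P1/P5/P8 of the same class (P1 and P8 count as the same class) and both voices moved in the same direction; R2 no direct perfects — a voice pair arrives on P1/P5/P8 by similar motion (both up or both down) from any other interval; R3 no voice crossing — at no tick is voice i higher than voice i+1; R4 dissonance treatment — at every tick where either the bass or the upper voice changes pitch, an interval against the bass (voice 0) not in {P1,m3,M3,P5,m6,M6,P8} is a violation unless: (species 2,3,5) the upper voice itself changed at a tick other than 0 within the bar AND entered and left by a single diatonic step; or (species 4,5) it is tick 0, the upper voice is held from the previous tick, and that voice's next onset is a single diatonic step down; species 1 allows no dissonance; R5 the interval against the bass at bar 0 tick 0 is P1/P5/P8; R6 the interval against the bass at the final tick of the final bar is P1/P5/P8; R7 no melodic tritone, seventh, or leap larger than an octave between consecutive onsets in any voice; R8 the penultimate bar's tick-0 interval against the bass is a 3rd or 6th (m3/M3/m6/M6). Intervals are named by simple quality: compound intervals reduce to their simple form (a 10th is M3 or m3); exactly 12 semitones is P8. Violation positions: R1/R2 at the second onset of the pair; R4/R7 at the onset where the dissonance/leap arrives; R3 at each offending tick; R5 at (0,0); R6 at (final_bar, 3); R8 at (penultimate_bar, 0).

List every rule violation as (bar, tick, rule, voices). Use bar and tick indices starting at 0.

bar 0: v0=C3 v1=C4 downbeat P8
bar 1: v0=A2 v1=F3 downbeat m6
bar 2: v0=B2 v1=G3 downbeat m6
bar 3: v0=A2 v1=F3 downbeat m6
bar 4: v0=B2 v1=D3 downbeat m3
bar 5: v0=C3 v1=E3 downbeat M3
bar 6: v0=B2 v1=D3 downbeat m3
bar 7: v0=A2 v1=C3 downbeat m3
bar 8: v0=B2 v1=G3 downbeat m6
bar 9: v0=C3 v1=C4 downbeat P8
  -> R4 @ bar 2 tick 2 v(0, 1): B2/F3 TT untreated
  -> R7 @ bar 6 tick 0 v(1,): C4->D3 leap 10st
  -> R1 @ bar 9 tick 0 v(0, 1): B2/B3 P8 -> C3/C4 P8 similar

(2, 2, R4, (0, 1))
(6, 0, R7, (1,))
(9, 0, R1, (0, 1))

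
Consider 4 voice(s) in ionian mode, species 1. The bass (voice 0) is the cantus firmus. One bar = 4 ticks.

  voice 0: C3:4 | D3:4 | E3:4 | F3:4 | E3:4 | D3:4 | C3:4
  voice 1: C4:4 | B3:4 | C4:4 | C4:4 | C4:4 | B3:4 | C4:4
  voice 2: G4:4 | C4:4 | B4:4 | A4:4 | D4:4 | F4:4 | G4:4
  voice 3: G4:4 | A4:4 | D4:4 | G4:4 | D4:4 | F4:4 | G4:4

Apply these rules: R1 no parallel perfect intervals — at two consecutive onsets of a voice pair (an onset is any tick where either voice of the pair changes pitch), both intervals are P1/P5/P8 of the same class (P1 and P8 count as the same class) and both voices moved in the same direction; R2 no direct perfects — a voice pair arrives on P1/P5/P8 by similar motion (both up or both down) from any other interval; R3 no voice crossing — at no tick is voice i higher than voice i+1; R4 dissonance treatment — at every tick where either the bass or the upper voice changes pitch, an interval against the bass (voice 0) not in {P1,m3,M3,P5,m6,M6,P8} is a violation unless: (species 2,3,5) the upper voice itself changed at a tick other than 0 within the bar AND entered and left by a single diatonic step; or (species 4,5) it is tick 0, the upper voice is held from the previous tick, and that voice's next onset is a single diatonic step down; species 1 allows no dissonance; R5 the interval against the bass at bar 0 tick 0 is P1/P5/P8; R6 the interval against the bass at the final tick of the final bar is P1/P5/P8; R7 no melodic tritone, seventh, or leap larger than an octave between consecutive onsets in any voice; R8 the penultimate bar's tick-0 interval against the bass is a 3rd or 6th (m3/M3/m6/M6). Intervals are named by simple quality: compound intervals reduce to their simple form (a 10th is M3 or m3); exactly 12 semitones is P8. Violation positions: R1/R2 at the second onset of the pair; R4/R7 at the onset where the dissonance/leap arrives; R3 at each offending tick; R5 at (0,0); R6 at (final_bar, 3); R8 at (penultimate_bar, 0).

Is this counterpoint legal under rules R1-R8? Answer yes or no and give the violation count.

bar 0: v0=C3 v1=C4 v2=G4 v3=G4 (P5)
bar 1: v0=D3 v1=B3 v2=C4 v3=A4 (P5)
bar 2: v0=E3 v1=C4 v2=B4 v3=D4 (m7)
bar 3: v0=F3 v1=C4 v2=A4 v3=G4 (M2)
bar 4: v0=E3 v1=C4 v2=D4 v3=D4 (m7)
bar 5: v0=D3 v1=B3 v2=F4 v3=F4 (m3)
bar 6: v0=C3 v1=C4 v2=G4 v3=G4 (P5)
  R1 @ bar1.0: C3/G4 P5 -> D3/A4 P5 similar
  R4 @ bar1.0: D3/C4 m7 untreated
  R2 @ bar2.0: D3/C4 m7 -> E3/B4 P5 similar
  R3 @ bar2.0: B4 above D4
  R4 @ bar2.0: E3/D4 m7 untreated
  R7 @ bar2.0: C4->B4 leap 11st
  R3 @ bar2.1: B4 above D4
  R3 @ bar2.2: B4 above D4
  R3 @ bar2.3: B4 above D4
  R3 @ bar3.0: A4 above G4
  R4 @ bar3.0: F3/G4 M2 untreated
  R3 @ bar3.1: A4 above G4
  R3 @ bar3.2: A4 above G4
  R3 @ bar3.3: A4 above G4
  R2 @ bar4.0: A4/G4 M2 -> D4/D4 P1 similar
  R4 @ bar4.0: E3/D4 m7 untreated
  R4 @ bar4.0: E3/D4 m7 untreated
  R1 @ bar5.0: D4/D4 P1 -> F4/F4 P1 similar
  R1 @ bar6.0: F4/F4 P1 -> G4/G4 P1 similar
  R2 @ bar6.0: B3/F4 TT -> C4/G4 P5 similar
  R2 @ bar6.0: B3/F4 TT -> C4/G4 P5 similar

No (21 violations)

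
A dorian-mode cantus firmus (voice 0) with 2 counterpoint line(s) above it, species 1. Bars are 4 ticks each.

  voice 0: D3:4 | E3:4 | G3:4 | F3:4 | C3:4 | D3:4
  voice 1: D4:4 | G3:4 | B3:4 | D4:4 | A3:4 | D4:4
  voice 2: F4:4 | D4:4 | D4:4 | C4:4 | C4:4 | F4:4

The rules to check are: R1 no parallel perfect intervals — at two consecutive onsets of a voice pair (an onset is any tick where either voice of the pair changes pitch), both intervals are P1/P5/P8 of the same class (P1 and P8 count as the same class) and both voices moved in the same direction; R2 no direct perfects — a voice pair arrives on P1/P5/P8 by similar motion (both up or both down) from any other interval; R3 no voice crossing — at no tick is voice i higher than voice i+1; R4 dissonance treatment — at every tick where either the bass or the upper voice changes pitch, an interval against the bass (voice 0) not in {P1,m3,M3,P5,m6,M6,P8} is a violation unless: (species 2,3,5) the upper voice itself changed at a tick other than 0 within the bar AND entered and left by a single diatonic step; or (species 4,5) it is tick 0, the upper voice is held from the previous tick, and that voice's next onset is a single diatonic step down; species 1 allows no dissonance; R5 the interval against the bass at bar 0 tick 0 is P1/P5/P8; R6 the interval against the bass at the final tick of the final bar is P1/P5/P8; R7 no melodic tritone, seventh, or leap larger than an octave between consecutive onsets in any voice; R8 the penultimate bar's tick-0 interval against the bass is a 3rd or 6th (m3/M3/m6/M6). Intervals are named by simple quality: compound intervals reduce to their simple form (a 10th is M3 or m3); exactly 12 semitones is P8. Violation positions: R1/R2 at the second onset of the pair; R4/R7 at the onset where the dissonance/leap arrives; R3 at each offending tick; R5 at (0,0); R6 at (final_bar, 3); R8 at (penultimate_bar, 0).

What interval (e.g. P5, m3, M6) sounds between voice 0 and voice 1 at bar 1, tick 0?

m3

voice 0=E3 voice 1=G3 -> m3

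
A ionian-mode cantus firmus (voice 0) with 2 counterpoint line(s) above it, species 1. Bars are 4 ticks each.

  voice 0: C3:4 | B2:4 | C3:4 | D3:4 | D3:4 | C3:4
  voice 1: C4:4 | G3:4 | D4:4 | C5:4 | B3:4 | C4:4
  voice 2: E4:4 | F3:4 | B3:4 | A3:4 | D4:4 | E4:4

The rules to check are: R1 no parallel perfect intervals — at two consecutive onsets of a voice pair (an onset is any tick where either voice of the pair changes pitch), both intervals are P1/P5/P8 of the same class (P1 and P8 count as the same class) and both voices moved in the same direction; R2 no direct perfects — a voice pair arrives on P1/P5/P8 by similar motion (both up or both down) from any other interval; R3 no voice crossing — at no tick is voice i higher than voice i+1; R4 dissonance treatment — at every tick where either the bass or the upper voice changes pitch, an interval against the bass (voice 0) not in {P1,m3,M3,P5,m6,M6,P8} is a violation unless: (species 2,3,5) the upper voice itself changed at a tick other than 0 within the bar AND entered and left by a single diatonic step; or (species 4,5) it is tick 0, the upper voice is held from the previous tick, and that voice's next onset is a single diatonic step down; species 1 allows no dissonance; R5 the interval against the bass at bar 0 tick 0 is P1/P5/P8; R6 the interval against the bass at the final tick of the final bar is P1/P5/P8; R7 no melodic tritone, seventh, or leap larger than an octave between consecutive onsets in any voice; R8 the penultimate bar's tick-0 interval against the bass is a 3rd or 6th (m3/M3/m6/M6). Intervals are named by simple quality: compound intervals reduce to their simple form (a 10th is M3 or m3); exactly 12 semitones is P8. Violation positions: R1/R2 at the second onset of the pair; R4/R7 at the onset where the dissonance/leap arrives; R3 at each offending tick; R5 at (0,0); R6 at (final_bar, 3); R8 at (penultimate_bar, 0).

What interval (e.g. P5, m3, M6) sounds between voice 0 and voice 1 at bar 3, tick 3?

m7

voice 0=D3 voice 1=C5 -> m7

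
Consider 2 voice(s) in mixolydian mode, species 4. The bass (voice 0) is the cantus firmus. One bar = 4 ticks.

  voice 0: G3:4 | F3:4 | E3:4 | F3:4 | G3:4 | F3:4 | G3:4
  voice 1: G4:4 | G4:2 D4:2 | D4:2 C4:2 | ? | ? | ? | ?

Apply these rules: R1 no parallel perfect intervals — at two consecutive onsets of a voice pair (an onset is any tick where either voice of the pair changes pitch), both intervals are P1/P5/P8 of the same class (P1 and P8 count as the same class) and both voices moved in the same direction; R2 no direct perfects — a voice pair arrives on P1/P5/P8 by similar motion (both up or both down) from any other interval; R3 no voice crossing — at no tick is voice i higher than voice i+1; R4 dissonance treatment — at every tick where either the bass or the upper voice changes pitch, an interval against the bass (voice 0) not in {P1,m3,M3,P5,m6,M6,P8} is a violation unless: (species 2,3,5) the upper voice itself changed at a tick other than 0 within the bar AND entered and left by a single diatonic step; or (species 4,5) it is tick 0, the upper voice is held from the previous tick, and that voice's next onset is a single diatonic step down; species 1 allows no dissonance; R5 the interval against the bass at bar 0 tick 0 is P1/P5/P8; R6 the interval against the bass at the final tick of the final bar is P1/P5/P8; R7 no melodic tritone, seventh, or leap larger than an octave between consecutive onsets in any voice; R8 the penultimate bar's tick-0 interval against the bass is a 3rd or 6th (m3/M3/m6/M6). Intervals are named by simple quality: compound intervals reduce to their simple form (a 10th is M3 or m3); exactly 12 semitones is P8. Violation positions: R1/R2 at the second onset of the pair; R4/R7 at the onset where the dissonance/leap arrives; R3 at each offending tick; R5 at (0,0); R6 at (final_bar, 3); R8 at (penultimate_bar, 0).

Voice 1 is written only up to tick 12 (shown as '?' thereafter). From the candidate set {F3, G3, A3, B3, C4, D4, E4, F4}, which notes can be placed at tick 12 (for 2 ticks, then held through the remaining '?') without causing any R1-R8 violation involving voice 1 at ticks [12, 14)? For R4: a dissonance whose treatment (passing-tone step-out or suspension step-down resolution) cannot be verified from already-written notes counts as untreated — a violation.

F3: legal
G3: violates R4
A3: legal
B3: violates R4
C4: legal
D4: legal
E4: violates R4
F4: violates R2

{A3, C4, D4, F3}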